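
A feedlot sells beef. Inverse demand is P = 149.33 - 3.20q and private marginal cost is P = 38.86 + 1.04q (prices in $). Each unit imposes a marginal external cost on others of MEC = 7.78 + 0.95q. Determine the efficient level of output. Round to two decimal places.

q* = 19.79

Social marginal cost = private MC + MEC = 46.64 + 1.99q.
Set SMC = demand: 46.64 + 1.99q = 149.33 - 3.20q → q* = 19.7861.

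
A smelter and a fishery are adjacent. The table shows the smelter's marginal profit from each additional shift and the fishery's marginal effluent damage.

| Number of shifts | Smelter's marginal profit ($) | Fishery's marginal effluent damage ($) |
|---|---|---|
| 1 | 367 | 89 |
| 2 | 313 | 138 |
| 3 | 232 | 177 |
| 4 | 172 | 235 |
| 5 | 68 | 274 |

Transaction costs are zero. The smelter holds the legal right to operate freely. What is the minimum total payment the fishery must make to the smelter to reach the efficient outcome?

Left alone the smelter would choose level 5 (marginal profit stays positive).
Efficient level: k* = 3 (marginal profit ≥ marginal effluent damage through 3).
The fishery must at least cover the smelter's forgone profit from cutting 5→3: 172 + 68 = 240.

$240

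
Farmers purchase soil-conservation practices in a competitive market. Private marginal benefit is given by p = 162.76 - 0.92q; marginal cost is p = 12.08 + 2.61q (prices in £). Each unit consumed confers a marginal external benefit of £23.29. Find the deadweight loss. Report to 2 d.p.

DWL = £76.83

Market equilibrium (private): 12.08 + 2.61q = 162.76 - 0.92q → q_m = 42.6856.
Social marginal benefit = demand + MEB = 186.05 - 0.92q.
Set SMB = MC: 186.05 - 0.92q = 12.08 + 2.61q → q* = 49.2833.
The welfare-loss triangle has base |q_m − q*| and height MEB(q_m) (the vertical gap between SMB and MC is zero at q* and MEB at q_m).
DWL = ½ × 6.5977 × 23.2900 = 76.8302.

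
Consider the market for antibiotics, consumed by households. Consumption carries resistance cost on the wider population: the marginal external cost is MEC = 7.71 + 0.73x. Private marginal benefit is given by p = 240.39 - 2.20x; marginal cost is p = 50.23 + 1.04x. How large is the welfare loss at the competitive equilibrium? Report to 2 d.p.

Market equilibrium (private): 50.23 + 1.04x = 240.39 - 2.20x → x_m = 58.6914.
Social marginal benefit = demand − MEC = 232.68 - 2.93x.
Set SMB = MC: 232.68 - 2.93x = 50.23 + 1.04x → x* = 45.9572.
The welfare-loss triangle has base |x_m − x*| and height MEC(x_m) (the vertical gap between SMB and MC is zero at x* and MEC at x_m).
DWL = ½ × 12.7342 × 50.5547 = 321.8868.

DWL = 321.89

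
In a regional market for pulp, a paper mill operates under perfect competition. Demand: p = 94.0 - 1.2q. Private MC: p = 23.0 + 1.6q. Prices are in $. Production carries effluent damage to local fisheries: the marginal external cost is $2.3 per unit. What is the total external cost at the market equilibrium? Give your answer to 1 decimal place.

$58.3

Market equilibrium (private): 23.0 + 1.6q = 94.0 - 1.2q → q_m = 25.3571.
Total external cost = MEC × q_m = 2.3 × 25.3571 = 58.3213.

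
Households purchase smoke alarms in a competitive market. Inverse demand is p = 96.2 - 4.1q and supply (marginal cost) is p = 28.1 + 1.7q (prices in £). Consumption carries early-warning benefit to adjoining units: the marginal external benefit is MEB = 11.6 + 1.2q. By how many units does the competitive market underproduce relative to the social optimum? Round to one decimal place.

5.6 units

Market equilibrium (private): 28.1 + 1.7q = 96.2 - 4.1q → q_m = 11.7414.
Social marginal benefit = demand + MEB = 107.8 - 2.9q.
Set SMB = MC: 107.8 - 2.9q = 28.1 + 1.7q → q* = 17.3261.
Gap = |11.7414 − 17.3261| = 5.5847.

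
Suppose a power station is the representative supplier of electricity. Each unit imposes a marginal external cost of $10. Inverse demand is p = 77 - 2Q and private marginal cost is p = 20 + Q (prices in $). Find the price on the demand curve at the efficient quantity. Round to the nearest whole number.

Social marginal cost = private MC + MEC = 30 + Q.
Set SMC = demand: 30 + Q = 77 - 2Q → Q* = 15.6667.
Consumer price on the demand curve at Q*: 77 − 2×15.6667 = 45.6666.

P = $46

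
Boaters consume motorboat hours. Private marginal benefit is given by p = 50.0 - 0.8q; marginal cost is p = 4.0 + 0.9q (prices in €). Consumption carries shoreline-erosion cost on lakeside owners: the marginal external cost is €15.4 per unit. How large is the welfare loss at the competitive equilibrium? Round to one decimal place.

DWL = €69.8

Market equilibrium (private): 4.0 + 0.9q = 50.0 - 0.8q → q_m = 27.0588.
Social marginal benefit = demand − MEC = 34.6 - 0.8q.
Set SMB = MC: 34.6 - 0.8q = 4.0 + 0.9q → q* = 18.0000.
Between q* and q_m the wedge MC − SMB runs linearly from 0 to MEC(q_m), so the loss is a triangle.
DWL = ½ × 9.0588 × 15.4000 = 69.7528.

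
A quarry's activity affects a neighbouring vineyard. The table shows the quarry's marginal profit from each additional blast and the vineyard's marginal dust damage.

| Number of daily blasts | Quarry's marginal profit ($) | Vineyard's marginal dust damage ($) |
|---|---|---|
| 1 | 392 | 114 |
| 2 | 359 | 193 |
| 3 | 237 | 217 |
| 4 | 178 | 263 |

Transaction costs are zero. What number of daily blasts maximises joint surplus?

Bargaining reaches the level where marginal profit last exceeds marginal dust damage.
That holds through level 3 (237 ≥ 217) but not at 4 (178 < 263).

3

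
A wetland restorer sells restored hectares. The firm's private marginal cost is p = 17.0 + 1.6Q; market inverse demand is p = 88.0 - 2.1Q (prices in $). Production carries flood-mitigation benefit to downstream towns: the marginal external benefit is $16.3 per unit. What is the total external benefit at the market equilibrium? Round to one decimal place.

Market equilibrium (private): 17.0 + 1.6Q = 88.0 - 2.1Q → Q_m = 19.1892.
Total external benefit = MEB × Q_m = 16.3 × 19.1892 = 312.7840.

$312.8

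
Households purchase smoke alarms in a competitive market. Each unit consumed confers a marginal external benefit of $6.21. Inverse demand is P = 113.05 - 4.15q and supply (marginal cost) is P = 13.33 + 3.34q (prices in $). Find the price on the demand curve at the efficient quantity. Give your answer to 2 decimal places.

P = $54.36

Social marginal benefit = demand + MEB = 119.26 - 4.15q.
Set SMB = MC: 119.26 - 4.15q = 13.33 + 3.34q → q* = 14.1429.
Consumer price on the demand curve at q*: 113.05 − 4.15×14.1429 = 54.3570.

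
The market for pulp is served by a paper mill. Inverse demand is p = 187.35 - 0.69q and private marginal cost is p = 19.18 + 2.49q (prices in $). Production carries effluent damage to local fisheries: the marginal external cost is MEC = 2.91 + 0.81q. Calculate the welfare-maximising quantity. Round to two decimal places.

q* = 41.42

Social marginal cost = private MC + MEC = 22.09 + 3.30q.
Set SMC = demand: 22.09 + 3.30q = 187.35 - 0.69q → q* = 41.4185.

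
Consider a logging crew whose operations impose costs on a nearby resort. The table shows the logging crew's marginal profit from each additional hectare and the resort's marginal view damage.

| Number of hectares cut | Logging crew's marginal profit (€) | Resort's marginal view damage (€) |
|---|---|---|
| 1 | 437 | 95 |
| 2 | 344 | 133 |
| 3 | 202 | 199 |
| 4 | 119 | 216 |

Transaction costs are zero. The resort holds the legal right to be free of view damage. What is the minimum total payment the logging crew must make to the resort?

Efficient level: marginal profit ≥ marginal view damage through level 3, so k* = 3.
With the resort holding the right, the logging crew must at least compensate total damage at k*: 95 + 133 + 199 = 427.

€427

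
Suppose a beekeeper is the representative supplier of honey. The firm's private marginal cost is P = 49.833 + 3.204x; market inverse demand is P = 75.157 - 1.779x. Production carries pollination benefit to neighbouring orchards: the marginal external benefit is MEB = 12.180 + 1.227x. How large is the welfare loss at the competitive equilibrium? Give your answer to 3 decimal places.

Market equilibrium (private): 49.833 + 3.204x = 75.157 - 1.779x → x_m = 5.0821.
Social marginal cost = private MC − MEB = 37.653 + 1.977x.
Set SMC = demand: 37.653 + 1.977x = 75.157 - 1.779x → x* = 9.9851.
The loss is the area between SMC and demand from x* to x_m; with linear curves that's a triangle of height MEB(x_m).
DWL = ½ × 4.9030 × 18.4157 = 45.1461.

DWL = 45.146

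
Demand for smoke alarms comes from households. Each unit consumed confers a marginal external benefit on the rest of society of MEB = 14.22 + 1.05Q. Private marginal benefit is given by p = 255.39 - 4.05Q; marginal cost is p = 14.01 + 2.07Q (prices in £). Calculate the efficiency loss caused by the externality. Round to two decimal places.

Market equilibrium (private): 14.01 + 2.07Q = 255.39 - 4.05Q → Q_m = 39.4412.
Social marginal benefit = demand + MEB = 269.61 - 3.00Q.
Set SMB = MC: 269.61 - 3.00Q = 14.01 + 2.07Q → Q* = 50.4142.
The loss is the area between SMB and MC from Q* to Q_m; with linear curves that's a triangle of height MEB(Q_m).
DWL = ½ × 10.9730 × 55.6332 = 305.2316.

DWL = £305.23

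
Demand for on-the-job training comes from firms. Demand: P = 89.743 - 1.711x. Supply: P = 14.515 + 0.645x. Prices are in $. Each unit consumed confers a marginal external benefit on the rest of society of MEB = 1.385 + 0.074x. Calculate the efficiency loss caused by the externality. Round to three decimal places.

Market equilibrium (private): 14.515 + 0.645x = 89.743 - 1.711x → x_m = 31.9304.
Social marginal benefit = demand + MEB = 91.128 - 1.637x.
Set SMB = MC: 91.128 - 1.637x = 14.515 + 0.645x → x* = 33.5727.
The loss is the area between SMB and MC from x* to x_m; with linear curves that's a triangle of height MEB(x_m).
DWL = ½ × 1.6423 × 3.7478 = 3.0775.

DWL = $3.078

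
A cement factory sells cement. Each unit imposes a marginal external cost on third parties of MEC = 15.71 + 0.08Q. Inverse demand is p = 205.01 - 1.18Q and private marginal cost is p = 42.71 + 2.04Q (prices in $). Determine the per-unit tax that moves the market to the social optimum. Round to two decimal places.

Social marginal cost = private MC + MEC = 58.42 + 2.12Q.
Set SMC = demand: 58.42 + 2.12Q = 205.01 - 1.18Q → Q* = 44.4212.
The Pigouvian tax equals MEC at Q*: 15.71 + 0.08×44.4212 = 19.2637.

tax = $19.26 per unit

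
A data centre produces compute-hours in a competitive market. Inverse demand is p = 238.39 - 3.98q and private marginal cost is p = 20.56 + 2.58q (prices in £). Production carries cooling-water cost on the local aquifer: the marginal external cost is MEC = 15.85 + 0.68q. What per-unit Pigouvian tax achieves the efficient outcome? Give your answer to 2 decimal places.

tax = £34.82 per unit

Social marginal cost = private MC + MEC = 36.41 + 3.26q.
Set SMC = demand: 36.41 + 3.26q = 238.39 - 3.98q → q* = 27.8978.
The Pigouvian tax equals MEC at q*: 15.85 + 0.68×27.8978 = 34.8205.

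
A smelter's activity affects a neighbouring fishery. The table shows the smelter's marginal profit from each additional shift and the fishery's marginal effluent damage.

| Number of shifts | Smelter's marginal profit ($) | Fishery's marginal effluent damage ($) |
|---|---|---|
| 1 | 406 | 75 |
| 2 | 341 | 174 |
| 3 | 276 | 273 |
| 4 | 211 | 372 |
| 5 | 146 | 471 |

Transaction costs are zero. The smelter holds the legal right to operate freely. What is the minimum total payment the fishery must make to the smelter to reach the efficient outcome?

$357

Left alone the smelter would choose level 5 (marginal profit stays positive).
Efficient level: k* = 3 (marginal profit ≥ marginal effluent damage through 3).
The fishery must at least cover the smelter's forgone profit from cutting 5→3: 211 + 146 = 357.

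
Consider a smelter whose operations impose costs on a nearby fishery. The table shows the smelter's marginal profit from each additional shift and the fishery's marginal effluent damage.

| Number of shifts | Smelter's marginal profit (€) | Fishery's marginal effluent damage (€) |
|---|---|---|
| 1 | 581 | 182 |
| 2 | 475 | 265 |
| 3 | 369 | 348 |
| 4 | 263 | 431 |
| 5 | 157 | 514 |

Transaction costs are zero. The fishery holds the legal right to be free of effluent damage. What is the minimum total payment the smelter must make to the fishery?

€795

Efficient level: marginal profit ≥ marginal effluent damage through level 3, so k* = 3.
With the fishery holding the right, the smelter must at least compensate total damage at k*: 182 + 265 + 348 = 795.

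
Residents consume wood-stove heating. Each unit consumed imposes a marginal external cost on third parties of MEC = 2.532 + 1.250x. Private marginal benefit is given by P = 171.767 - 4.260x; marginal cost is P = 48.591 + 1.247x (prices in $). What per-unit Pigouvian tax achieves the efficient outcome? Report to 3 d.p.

Social marginal benefit = demand − MEC = 169.235 - 5.510x.
Set SMB = MC: 169.235 - 5.510x = 48.591 + 1.247x → x* = 17.8547.
The Pigouvian tax equals MEC at x*: 2.532 + 1.250×17.8547 = 24.8504.

tax = $24.850 per unit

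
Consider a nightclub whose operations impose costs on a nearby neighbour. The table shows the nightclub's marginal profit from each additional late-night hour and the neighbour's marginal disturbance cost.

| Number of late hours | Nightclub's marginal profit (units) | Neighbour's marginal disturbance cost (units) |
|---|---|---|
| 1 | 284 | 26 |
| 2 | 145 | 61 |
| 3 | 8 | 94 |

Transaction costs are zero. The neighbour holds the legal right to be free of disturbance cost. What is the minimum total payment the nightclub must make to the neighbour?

87

Efficient level: marginal profit ≥ marginal disturbance cost through level 2, so k* = 2.
With the neighbour holding the right, the nightclub must at least compensate total damage at k*: 26 + 61 = 87.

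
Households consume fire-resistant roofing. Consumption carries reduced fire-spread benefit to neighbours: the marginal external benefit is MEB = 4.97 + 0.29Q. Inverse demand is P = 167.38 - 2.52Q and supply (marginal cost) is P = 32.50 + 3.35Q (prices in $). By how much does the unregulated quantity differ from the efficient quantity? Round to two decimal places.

2.08 units

Market equilibrium (private): 32.50 + 3.35Q = 167.38 - 2.52Q → Q_m = 22.9779.
Social marginal benefit = demand + MEB = 172.35 - 2.23Q.
Set SMB = MC: 172.35 - 2.23Q = 32.50 + 3.35Q → Q* = 25.0627.
Gap = |22.9779 − 25.0627| = 2.0848.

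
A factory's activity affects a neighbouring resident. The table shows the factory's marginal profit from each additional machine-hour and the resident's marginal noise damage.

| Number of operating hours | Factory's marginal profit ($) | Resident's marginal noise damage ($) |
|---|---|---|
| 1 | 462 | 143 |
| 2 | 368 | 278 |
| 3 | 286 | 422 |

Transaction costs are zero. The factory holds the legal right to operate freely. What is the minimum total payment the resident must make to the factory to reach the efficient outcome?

Left alone the factory would choose level 3 (marginal profit stays positive).
Efficient level: k* = 2 (marginal profit ≥ marginal noise damage through 2).
The resident must at least cover the factory's forgone profit from cutting 3→2: 286 = 286.

$286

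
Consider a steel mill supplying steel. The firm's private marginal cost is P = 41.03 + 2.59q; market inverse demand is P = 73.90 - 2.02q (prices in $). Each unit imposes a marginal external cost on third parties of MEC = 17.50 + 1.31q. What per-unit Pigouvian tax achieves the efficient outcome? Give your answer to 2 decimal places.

tax = $20.90 per unit

Social marginal cost = private MC + MEC = 58.53 + 3.90q.
Set SMC = demand: 58.53 + 3.90q = 73.90 - 2.02q → q* = 2.5963.
The Pigouvian tax equals MEC at q*: 17.50 + 1.31×2.5963 = 20.9012.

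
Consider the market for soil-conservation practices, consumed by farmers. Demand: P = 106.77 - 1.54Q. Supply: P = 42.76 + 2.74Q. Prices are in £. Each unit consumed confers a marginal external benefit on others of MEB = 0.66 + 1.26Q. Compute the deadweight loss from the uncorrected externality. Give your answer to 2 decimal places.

DWL = £62.98

Market equilibrium (private): 42.76 + 2.74Q = 106.77 - 1.54Q → Q_m = 14.9556.
Social marginal benefit = demand + MEB = 107.43 - 0.28Q.
Set SMB = MC: 107.43 - 0.28Q = 42.76 + 2.74Q → Q* = 21.4139.
Height of the DWL triangle at Q_m is SMB(Q_m) − MC(Q_m) = MEB(Q_m) = 19.5041.
DWL = ½ × 6.4583 × 19.5041 = 62.9817.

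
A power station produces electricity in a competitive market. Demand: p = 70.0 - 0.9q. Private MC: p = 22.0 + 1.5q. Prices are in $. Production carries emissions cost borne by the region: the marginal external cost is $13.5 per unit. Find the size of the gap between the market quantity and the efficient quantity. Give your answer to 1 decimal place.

5.6 units

Market equilibrium (private): 22.0 + 1.5q = 70.0 - 0.9q → q_m = 20.0000.
Social marginal cost = private MC + MEC = 35.5 + 1.5q.
Set SMC = demand: 35.5 + 1.5q = 70.0 - 0.9q → q* = 14.3750.
Gap = |20.0000 − 14.3750| = 5.6250.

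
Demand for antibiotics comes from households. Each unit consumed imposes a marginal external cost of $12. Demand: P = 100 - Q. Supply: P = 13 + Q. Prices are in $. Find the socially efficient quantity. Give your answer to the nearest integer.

Social marginal benefit = demand − MEC = 88 - Q.
Set SMB = MC: 88 - Q = 13 + Q → Q* = 37.5000.

Q* = 38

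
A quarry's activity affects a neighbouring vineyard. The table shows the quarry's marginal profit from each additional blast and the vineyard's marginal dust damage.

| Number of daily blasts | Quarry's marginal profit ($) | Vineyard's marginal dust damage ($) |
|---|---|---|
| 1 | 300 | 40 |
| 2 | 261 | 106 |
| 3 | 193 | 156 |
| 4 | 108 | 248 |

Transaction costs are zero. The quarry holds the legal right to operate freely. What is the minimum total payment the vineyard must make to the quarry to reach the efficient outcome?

$108

Left alone the quarry would choose level 4 (marginal profit stays positive).
Efficient level: k* = 3 (marginal profit ≥ marginal dust damage through 3).
The vineyard must at least cover the quarry's forgone profit from cutting 4→3: 108 = 108.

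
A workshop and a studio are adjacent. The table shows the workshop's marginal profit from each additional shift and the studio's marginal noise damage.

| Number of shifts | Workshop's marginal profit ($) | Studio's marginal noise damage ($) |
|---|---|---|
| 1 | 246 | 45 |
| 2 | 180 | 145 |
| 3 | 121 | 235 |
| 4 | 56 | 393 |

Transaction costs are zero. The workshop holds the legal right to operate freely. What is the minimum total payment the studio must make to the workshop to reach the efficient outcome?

Left alone the workshop would choose level 4 (marginal profit stays positive).
Efficient level: k* = 2 (marginal profit ≥ marginal noise damage through 2).
The studio must at least cover the workshop's forgone profit from cutting 4→2: 121 + 56 = 177.

$177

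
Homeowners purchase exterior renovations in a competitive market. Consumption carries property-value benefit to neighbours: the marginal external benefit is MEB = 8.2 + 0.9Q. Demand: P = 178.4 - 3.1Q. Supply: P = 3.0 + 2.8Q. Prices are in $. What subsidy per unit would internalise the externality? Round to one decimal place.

Social marginal benefit = demand + MEB = 186.6 - 2.2Q.
Set SMB = MC: 186.6 - 2.2Q = 3.0 + 2.8Q → Q* = 36.7200.
The Pigouvian subsidy equals MEB at Q*: 8.2 + 0.9×36.7200 = 41.2480.

subsidy = $41.2 per unit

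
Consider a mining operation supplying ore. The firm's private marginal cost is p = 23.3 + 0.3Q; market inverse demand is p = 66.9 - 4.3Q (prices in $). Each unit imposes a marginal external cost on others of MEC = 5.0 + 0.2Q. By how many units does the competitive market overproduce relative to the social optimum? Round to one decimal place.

Market equilibrium (private): 23.3 + 0.3Q = 66.9 - 4.3Q → Q_m = 9.4783.
Social marginal cost = private MC + MEC = 28.3 + 0.5Q.
Set SMC = demand: 28.3 + 0.5Q = 66.9 - 4.3Q → Q* = 8.0417.
Gap = |9.4783 − 8.0417| = 1.4366.

1.4 units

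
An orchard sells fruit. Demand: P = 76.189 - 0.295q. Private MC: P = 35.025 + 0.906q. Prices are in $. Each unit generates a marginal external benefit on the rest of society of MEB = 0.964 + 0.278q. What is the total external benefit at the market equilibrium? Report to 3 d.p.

$196.333

Market equilibrium (private): 35.025 + 0.906q = 76.189 - 0.295q → q_m = 34.2748.
Total external benefit = ∫₀^{q_m} (0.964 + 0.278q) dq = 0.964×34.2748 + ½×0.278×34.2748² = 196.3328.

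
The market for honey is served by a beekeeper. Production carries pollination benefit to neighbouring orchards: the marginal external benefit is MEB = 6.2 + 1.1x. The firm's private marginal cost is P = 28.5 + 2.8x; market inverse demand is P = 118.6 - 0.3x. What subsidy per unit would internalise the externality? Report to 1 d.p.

Social marginal cost = private MC − MEB = 22.3 + 1.7x.
Set SMC = demand: 22.3 + 1.7x = 118.6 - 0.3x → x* = 48.1500.
The Pigouvian subsidy equals MEB at x*: 6.2 + 1.1×48.1500 = 59.1650.

subsidy = 59.2 per unit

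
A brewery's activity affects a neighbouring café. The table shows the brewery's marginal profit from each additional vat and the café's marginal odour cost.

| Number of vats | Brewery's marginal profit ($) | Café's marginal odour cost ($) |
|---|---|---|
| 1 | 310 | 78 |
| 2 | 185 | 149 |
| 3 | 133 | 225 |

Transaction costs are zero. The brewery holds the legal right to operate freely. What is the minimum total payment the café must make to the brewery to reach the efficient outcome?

Left alone the brewery would choose level 3 (marginal profit stays positive).
Efficient level: k* = 2 (marginal profit ≥ marginal odour cost through 2).
The café must at least cover the brewery's forgone profit from cutting 3→2: 133 = 133.

$133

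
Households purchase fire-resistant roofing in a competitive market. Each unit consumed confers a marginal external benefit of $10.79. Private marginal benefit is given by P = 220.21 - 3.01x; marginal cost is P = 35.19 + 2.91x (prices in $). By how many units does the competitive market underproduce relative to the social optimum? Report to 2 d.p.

Market equilibrium (private): 35.19 + 2.91x = 220.21 - 3.01x → x_m = 31.2534.
Social marginal benefit = demand + MEB = 231.00 - 3.01x.
Set SMB = MC: 231.00 - 3.01x = 35.19 + 2.91x → x* = 33.0760.
Gap = |31.2534 − 33.0760| = 1.8226.

1.82 units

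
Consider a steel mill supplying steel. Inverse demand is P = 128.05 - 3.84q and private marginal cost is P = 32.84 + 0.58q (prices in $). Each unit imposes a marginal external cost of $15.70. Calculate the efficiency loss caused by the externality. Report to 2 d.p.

DWL = $27.88

Market equilibrium (private): 32.84 + 0.58q = 128.05 - 3.84q → q_m = 21.5407.
Social marginal cost = private MC + MEC = 48.54 + 0.58q.
Set SMC = demand: 48.54 + 0.58q = 128.05 - 3.84q → q* = 17.9887.
The loss is the area between SMC and demand from q* to q_m; with linear curves that's a triangle of height MEC(q_m).
DWL = ½ × 3.5520 × 15.7000 = 27.8832.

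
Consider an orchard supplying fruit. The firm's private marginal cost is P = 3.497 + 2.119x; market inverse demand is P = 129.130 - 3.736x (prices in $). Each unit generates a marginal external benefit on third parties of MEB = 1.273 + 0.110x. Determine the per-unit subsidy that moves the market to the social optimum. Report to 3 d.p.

subsidy = $3.703 per unit

Social marginal cost = private MC − MEB = 2.224 + 2.009x.
Set SMC = demand: 2.224 + 2.009x = 129.130 - 3.736x → x* = 22.0898.
The Pigouvian subsidy equals MEB at x*: 1.273 + 0.110×22.0898 = 3.7029.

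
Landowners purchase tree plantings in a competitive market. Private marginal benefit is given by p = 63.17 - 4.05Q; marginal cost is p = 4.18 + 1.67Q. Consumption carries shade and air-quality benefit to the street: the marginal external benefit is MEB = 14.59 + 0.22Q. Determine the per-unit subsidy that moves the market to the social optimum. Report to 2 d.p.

subsidy = 17.53 per unit

Social marginal benefit = demand + MEB = 77.76 - 3.83Q.
Set SMB = MC: 77.76 - 3.83Q = 4.18 + 1.67Q → Q* = 13.3782.
The Pigouvian subsidy equals MEB at Q*: 14.59 + 0.22×13.3782 = 17.5332.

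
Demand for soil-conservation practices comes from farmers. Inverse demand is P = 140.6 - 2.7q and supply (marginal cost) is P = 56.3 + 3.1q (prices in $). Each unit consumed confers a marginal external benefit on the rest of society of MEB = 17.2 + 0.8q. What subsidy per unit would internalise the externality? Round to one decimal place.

subsidy = $33.4 per unit

Social marginal benefit = demand + MEB = 157.8 - 1.9q.
Set SMB = MC: 157.8 - 1.9q = 56.3 + 3.1q → q* = 20.3000.
The Pigouvian subsidy equals MEB at q*: 17.2 + 0.8×20.3000 = 33.4400.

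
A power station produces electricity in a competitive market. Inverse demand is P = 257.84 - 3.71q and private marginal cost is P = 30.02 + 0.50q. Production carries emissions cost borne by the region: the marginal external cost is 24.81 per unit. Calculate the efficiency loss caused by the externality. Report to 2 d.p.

DWL = 73.10

Market equilibrium (private): 30.02 + 0.50q = 257.84 - 3.71q → q_m = 54.1140.
Social marginal cost = private MC + MEC = 54.83 + 0.50q.
Set SMC = demand: 54.83 + 0.50q = 257.84 - 3.71q → q* = 48.2209.
The loss is the area between SMC and demand from q* to q_m; with linear curves that's a triangle of height MEC(q_m).
DWL = ½ × 5.8931 × 24.8100 = 73.1039.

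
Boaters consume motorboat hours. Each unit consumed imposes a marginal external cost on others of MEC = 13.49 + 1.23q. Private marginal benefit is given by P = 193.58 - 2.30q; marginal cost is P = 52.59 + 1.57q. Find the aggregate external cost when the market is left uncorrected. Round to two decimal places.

1307.72

Market equilibrium (private): 52.59 + 1.57q = 193.58 - 2.30q → q_m = 36.4315.
Total external cost = ∫₀^{q_m} (13.49 + 1.23q) dq = 13.49×36.4315 + ½×1.23×36.4315² = 1307.7223.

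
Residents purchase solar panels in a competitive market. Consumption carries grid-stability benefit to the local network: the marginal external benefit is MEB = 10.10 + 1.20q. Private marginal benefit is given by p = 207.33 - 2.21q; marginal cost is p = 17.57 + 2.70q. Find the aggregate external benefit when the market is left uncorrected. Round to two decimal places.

Market equilibrium (private): 17.57 + 2.70q = 207.33 - 2.21q → q_m = 38.6477.
Total external benefit = ∫₀^{q_m} (10.10 + 1.20q) dq = 10.10×38.6477 + ½×1.20×38.6477² = 1286.5286.

1286.53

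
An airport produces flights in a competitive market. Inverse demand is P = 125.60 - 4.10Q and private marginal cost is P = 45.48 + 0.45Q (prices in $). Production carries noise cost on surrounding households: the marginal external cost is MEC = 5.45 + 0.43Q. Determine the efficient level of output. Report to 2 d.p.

Q* = 14.99

Social marginal cost = private MC + MEC = 50.93 + 0.88Q.
Set SMC = demand: 50.93 + 0.88Q = 125.60 - 4.10Q → Q* = 14.9940.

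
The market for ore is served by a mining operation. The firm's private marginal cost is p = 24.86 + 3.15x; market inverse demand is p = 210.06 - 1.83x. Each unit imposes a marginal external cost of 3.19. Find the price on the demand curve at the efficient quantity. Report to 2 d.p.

Social marginal cost = private MC + MEC = 28.05 + 3.15x.
Set SMC = demand: 28.05 + 3.15x = 210.06 - 1.83x → x* = 36.5482.
Consumer price on the demand curve at x*: 210.06 − 1.83×36.5482 = 143.1768.

P = 143.18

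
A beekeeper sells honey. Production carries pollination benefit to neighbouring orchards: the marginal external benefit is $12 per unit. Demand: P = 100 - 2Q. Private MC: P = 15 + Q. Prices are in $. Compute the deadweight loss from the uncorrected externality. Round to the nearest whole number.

Market equilibrium (private): 15 + Q = 100 - 2Q → Q_m = 28.3333.
Social marginal cost = private MC − MEB = 3 + Q.
Set SMC = demand: 3 + Q = 100 - 2Q → Q* = 32.3333.
The welfare-loss triangle has base |Q_m − Q*| and height MEB(Q_m) (the vertical gap between SMC and demand is zero at Q* and MEB at Q_m).
DWL = ½ × 4.0000 × 12.0000 = 24.0000.

DWL = $24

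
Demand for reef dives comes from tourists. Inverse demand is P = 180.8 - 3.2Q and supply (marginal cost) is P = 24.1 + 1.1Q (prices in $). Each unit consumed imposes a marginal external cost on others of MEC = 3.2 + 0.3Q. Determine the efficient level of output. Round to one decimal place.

Q* = 33.4

Social marginal benefit = demand − MEC = 177.6 - 3.5Q.
Set SMB = MC: 177.6 - 3.5Q = 24.1 + 1.1Q → Q* = 33.3696.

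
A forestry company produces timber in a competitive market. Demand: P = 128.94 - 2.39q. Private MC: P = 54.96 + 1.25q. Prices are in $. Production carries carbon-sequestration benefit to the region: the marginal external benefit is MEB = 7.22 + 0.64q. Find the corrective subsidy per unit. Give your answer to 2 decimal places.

subsidy = $24.54 per unit

Social marginal cost = private MC − MEB = 47.74 + 0.61q.
Set SMC = demand: 47.74 + 0.61q = 128.94 - 2.39q → q* = 27.0667.
The Pigouvian subsidy equals MEB at q*: 7.22 + 0.64×27.0667 = 24.5427.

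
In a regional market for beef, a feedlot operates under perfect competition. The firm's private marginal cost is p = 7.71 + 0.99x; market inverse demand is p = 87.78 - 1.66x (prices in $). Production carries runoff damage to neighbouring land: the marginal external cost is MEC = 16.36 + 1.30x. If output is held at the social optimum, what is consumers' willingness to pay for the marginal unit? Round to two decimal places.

P = $61.01

Social marginal cost = private MC + MEC = 24.07 + 2.29x.
Set SMC = demand: 24.07 + 2.29x = 87.78 - 1.66x → x* = 16.1291.
Consumer price on the demand curve at x*: 87.78 − 1.66×16.1291 = 61.0057.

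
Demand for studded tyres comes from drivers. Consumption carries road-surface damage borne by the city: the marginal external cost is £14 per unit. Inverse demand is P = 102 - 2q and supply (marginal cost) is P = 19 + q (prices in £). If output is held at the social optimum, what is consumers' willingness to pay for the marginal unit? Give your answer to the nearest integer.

P = £56

Social marginal benefit = demand − MEC = 88 - 2q.
Set SMB = MC: 88 - 2q = 19 + q → q* = 23.0000.
Consumer price on the demand curve at q*: 102 − 2×23.0000 = 56.0000.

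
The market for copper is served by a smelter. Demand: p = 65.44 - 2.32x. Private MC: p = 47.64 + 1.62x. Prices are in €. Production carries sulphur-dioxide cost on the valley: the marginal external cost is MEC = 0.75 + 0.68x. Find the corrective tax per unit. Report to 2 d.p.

tax = €3.26 per unit

Social marginal cost = private MC + MEC = 48.39 + 2.30x.
Set SMC = demand: 48.39 + 2.30x = 65.44 - 2.32x → x* = 3.6905.
The Pigouvian tax equals MEC at x*: 0.75 + 0.68×3.6905 = 3.2595.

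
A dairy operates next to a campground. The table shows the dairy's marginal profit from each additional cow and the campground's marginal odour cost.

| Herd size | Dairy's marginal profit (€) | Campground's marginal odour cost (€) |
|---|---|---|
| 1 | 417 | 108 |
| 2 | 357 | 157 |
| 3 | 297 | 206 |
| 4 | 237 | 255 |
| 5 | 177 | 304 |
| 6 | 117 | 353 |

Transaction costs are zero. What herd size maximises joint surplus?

3

Bargaining reaches the level where marginal profit last exceeds marginal odour cost.
That holds through level 3 (297 ≥ 206) but not at 4 (237 < 255).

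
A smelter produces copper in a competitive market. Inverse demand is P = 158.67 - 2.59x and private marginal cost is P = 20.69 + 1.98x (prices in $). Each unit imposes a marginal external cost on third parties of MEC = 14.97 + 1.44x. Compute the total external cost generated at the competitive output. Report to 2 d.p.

$1108.33

Market equilibrium (private): 20.69 + 1.98x = 158.67 - 2.59x → x_m = 30.1926.
Total external cost = ∫₀^{x_m} (14.97 + 1.44x) dx = 14.97×30.1926 + ½×1.44×30.1926² = 1108.3303.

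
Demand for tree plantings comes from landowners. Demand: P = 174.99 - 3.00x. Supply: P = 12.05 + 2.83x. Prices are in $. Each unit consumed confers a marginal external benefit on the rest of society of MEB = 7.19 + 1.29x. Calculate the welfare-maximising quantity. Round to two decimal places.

x* = 37.47

Social marginal benefit = demand + MEB = 182.18 - 1.71x.
Set SMB = MC: 182.18 - 1.71x = 12.05 + 2.83x → x* = 37.4736.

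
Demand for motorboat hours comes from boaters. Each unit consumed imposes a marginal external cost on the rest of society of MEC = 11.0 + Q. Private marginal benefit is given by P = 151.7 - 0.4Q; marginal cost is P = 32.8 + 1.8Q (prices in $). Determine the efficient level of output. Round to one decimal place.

Q* = 33.7

Social marginal benefit = demand − MEC = 140.7 - 1.4Q.
Set SMB = MC: 140.7 - 1.4Q = 32.8 + 1.8Q → Q* = 33.7188.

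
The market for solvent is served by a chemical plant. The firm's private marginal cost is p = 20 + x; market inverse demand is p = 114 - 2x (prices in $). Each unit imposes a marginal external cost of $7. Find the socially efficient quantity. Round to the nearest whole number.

x* = 29

Social marginal cost = private MC + MEC = 27 + x.
Set SMC = demand: 27 + x = 114 - 2x → x* = 29.0000.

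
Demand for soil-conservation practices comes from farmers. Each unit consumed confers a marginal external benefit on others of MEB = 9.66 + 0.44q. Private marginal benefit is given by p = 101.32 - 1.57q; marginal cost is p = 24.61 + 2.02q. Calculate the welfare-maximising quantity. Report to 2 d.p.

Social marginal benefit = demand + MEB = 110.98 - 1.13q.
Set SMB = MC: 110.98 - 1.13q = 24.61 + 2.02q → q* = 27.4190.

q* = 27.42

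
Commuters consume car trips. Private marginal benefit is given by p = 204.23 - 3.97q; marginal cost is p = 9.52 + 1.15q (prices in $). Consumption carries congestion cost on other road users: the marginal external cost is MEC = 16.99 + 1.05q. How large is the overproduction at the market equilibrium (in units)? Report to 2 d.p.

Market equilibrium (private): 9.52 + 1.15q = 204.23 - 3.97q → q_m = 38.0293.
Social marginal benefit = demand − MEC = 187.24 - 5.02q.
Set SMB = MC: 187.24 - 5.02q = 9.52 + 1.15q → q* = 28.8039.
Gap = |38.0293 − 28.8039| = 9.2254.

9.23 units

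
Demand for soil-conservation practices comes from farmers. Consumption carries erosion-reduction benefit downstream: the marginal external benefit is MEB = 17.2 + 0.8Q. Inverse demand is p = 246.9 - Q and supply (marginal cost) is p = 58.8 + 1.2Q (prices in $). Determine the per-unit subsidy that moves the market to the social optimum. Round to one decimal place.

subsidy = $134.5 per unit

Social marginal benefit = demand + MEB = 264.1 - 0.2Q.
Set SMB = MC: 264.1 - 0.2Q = 58.8 + 1.2Q → Q* = 146.6429.
The Pigouvian subsidy equals MEB at Q*: 17.2 + 0.8×146.6429 = 134.5143.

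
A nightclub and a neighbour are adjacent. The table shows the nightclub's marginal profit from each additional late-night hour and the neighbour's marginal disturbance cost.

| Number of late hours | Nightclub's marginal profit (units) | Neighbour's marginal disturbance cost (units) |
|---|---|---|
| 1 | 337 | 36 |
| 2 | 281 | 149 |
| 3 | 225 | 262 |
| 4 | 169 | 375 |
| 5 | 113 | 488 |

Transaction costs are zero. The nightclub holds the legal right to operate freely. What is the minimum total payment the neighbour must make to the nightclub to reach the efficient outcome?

Left alone the nightclub would choose level 5 (marginal profit stays positive).
Efficient level: k* = 2 (marginal profit ≥ marginal disturbance cost through 2).
The neighbour must at least cover the nightclub's forgone profit from cutting 5→2: 225 + 169 + 113 = 507.

507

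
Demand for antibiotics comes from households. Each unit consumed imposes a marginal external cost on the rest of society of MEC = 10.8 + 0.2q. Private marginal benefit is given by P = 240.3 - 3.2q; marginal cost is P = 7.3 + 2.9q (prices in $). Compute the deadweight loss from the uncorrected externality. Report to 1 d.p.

Market equilibrium (private): 7.3 + 2.9q = 240.3 - 3.2q → q_m = 38.1967.
Social marginal benefit = demand − MEC = 229.5 - 3.4q.
Set SMB = MC: 229.5 - 3.4q = 7.3 + 2.9q → q* = 35.2698.
Between q* and q_m the wedge MC − SMB runs linearly from 0 to MEC(q_m), so the loss is a triangle.
DWL = ½ × 2.9269 × 18.4393 = 26.9850.

DWL = $27.0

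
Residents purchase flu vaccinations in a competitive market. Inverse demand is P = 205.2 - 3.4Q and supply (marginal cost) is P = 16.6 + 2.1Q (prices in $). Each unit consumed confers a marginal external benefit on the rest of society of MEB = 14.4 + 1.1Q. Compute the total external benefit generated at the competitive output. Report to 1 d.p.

Market equilibrium (private): 16.6 + 2.1Q = 205.2 - 3.4Q → Q_m = 34.2909.
Total external benefit = ∫₀^{Q_m} (14.4 + 1.1Q) dQ = 14.4×34.2909 + ½×1.1×34.2909² = 1140.5152.

$1140.5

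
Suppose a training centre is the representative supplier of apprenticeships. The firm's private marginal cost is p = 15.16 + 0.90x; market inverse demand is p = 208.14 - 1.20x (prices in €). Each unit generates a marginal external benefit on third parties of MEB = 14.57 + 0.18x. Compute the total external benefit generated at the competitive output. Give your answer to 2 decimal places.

Market equilibrium (private): 15.16 + 0.90x = 208.14 - 1.20x → x_m = 91.8952.
Total external benefit = ∫₀^{x_m} (14.57 + 0.18x) dx = 14.57×91.8952 + ½×0.18×91.8952² = 2098.9386.

€2098.94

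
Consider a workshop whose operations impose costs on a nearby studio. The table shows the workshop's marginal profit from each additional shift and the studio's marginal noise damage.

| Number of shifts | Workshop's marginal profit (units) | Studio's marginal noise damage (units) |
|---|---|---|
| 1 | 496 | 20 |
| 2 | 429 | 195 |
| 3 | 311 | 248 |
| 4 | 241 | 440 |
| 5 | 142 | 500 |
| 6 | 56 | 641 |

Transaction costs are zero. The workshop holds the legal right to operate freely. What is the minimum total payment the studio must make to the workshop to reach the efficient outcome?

439

Left alone the workshop would choose level 6 (marginal profit stays positive).
Efficient level: k* = 3 (marginal profit ≥ marginal noise damage through 3).
The studio must at least cover the workshop's forgone profit from cutting 6→3: 241 + 142 + 56 = 439.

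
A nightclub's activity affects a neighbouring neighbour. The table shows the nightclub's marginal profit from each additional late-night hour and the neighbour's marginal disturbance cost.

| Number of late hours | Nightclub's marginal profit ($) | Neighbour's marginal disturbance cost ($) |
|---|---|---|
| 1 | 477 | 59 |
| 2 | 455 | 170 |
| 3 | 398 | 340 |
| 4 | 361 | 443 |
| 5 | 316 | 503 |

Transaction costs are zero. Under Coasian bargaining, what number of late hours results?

Bargaining reaches the level where marginal profit last exceeds marginal disturbance cost.
That holds through level 3 (398 ≥ 340) but not at 4 (361 < 443).

3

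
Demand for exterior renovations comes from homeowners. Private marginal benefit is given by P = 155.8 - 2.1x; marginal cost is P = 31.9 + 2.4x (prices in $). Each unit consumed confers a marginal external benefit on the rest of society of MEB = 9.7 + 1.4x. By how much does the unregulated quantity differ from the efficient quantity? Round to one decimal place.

Market equilibrium (private): 31.9 + 2.4x = 155.8 - 2.1x → x_m = 27.5333.
Social marginal benefit = demand + MEB = 165.5 - 0.7x.
Set SMB = MC: 165.5 - 0.7x = 31.9 + 2.4x → x* = 43.0968.
Gap = |27.5333 − 43.0968| = 15.5635.

15.6 units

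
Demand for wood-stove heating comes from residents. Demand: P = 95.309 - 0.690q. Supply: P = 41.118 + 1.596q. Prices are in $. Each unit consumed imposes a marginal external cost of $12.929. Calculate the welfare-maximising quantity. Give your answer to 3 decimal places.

Social marginal benefit = demand − MEC = 82.380 - 0.690q.
Set SMB = MC: 82.380 - 0.690q = 41.118 + 1.596q → q* = 18.0499.

q* = 18.050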